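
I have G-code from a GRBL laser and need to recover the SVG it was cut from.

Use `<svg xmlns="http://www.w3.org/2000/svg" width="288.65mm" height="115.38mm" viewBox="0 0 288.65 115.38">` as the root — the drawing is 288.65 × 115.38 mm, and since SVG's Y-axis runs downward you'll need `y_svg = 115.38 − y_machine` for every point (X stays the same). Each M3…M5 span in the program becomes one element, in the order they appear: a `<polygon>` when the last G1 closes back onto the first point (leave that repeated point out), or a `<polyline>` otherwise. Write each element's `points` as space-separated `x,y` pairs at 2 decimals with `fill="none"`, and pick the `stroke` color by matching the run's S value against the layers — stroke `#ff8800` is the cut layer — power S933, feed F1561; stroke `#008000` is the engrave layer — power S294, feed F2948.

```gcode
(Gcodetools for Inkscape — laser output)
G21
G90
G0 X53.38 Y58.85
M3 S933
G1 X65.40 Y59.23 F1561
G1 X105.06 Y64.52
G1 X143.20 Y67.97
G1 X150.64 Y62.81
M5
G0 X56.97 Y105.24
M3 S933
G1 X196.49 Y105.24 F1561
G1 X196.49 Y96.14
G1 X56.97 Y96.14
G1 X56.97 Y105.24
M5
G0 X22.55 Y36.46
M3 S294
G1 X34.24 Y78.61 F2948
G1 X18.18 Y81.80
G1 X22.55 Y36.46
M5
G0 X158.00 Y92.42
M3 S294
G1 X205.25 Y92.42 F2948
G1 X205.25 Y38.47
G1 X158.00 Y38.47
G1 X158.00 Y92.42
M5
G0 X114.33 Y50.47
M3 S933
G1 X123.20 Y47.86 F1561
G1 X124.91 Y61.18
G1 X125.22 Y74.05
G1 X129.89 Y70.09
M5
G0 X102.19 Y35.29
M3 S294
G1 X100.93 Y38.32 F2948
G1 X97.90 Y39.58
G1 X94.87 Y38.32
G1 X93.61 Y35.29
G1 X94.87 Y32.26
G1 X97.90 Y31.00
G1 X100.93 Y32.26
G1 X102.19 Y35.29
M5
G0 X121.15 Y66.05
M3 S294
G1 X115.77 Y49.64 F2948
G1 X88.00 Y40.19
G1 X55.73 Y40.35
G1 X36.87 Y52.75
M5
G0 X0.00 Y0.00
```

<svg xmlns="http://www.w3.org/2000/svg" width="288.65mm" height="115.38mm" viewBox="0 0 288.65 115.38">
  <polyline points="53.38,56.53 65.40,56.15 105.06,50.86 143.20,47.41 150.64,52.57" fill="none" stroke="#ff8800"/>
  <polygon points="56.97,10.14 196.49,10.14 196.49,19.24 56.97,19.24" fill="none" stroke="#ff8800"/>
  <polygon points="22.55,78.92 34.24,36.77 18.18,33.58" fill="none" stroke="#008000"/>
  <polygon points="158.00,22.96 205.25,22.96 205.25,76.91 158.00,76.91" fill="none" stroke="#008000"/>
  <polyline points="114.33,64.91 123.20,67.52 124.91,54.20 125.22,41.33 129.89,45.29" fill="none" stroke="#ff8800"/>
  <polygon points="102.19,80.09 100.93,77.06 97.90,75.80 94.87,77.06 93.61,80.09 94.87,83.12 97.90,84.38 100.93,83.12" fill="none" stroke="#008000"/>
  <polyline points="121.15,49.33 115.77,65.74 88.00,75.19 55.73,75.03 36.87,62.63" fill="none" stroke="#008000"/>
</svg>

Each laser-on run becomes one SVG element. Flip Y back into SVG space with y_svg = 115.38 − y_machine.

Run 1: S933 ⇒ cut layer `#ff8800`. The run is open, so emit a `<polyline>` with points (Y-flipped): 53.38,56.53 65.40,56.15 105.06,50.86 143.20,47.41 150.64,52.57.

Run 2: the run's S933 means `#ff8800` (cut). The run returns to its start, so emit a `<polygon>` with points (Y-flipped): 56.97,10.14 196.49,10.14 196.49,19.24 56.97,19.24.

Run 3: the run's S294 means `#008000` (engrave). The run returns to its start, so emit a `<polygon>` with points (Y-flipped): 22.55,78.92 34.24,36.77 18.18,33.58.

Run 4: the run's S294 means `#008000` (engrave). The run returns to its start, so emit a `<polygon>` with points (Y-flipped): 158.00,22.96 205.25,22.96 205.25,76.91 158.00,76.91.

Run 5: the run's S933 means `#ff8800` (cut). The run is open, so emit a `<polyline>` with points (Y-flipped): 114.33,64.91 123.20,67.52 124.91,54.20 125.22,41.33 129.89,45.29.

Run 6: the run's S294 means `#008000` (engrave). The run returns to its start, so emit a `<polygon>` with points (Y-flipped): 102.19,80.09 100.93,77.06 97.90,75.80 94.87,77.06 93.61,80.09 94.87,83.12 97.90,84.38 100.93,83.12.

Run 7: the run's S294 means `#008000` (engrave). The run is open, so emit a `<polyline>` with points (Y-flipped): 121.15,49.33 115.77,65.74 88.00,75.19 55.73,75.03 36.87,62.63.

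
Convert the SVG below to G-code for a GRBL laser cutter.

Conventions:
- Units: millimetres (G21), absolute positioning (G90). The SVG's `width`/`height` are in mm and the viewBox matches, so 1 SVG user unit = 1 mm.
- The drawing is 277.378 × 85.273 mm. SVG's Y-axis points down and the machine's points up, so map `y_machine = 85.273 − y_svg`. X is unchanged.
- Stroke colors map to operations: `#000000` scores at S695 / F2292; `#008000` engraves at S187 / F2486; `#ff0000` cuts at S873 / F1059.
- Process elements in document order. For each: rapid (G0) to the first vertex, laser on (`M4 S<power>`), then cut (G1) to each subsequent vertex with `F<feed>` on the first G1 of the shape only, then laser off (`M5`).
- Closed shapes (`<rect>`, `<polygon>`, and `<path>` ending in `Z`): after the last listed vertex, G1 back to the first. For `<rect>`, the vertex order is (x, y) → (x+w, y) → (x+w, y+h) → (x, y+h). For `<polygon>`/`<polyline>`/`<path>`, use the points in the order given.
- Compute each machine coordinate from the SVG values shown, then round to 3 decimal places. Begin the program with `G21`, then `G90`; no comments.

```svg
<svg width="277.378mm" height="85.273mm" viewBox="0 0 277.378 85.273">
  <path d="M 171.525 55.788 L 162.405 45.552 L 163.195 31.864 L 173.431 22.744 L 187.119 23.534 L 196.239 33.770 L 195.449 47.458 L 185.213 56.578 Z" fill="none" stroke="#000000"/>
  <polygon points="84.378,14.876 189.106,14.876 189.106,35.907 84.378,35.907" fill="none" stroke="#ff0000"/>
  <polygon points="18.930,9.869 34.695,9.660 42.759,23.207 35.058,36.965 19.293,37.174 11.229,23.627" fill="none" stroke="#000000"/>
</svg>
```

G21
G90
G0 X171.525 Y29.485
M4 S695
G1 X162.405 Y39.721 F2292
G1 X163.195 Y53.409
G1 X173.431 Y62.529
G1 X187.119 Y61.739
G1 X196.239 Y51.503
G1 X195.449 Y37.815
G1 X185.213 Y28.695
G1 X171.525 Y29.485
M5
G0 X84.378 Y70.397
M4 S873
G1 X189.106 Y70.397 F1059
G1 X189.106 Y49.366
G1 X84.378 Y49.366
G1 X84.378 Y70.397
M5
G0 X18.930 Y75.404
M4 S695
G1 X34.695 Y75.613 F2292
G1 X42.759 Y62.066
G1 X35.058 Y48.308
G1 X19.293 Y48.099
G1 X11.229 Y61.646
G1 X18.930 Y75.404
M5

Since the viewBox matches the mm dimensions, user units are millimetres directly. The only transform is the Y-flip y_m = 85.273 − y_svg.

Shape 1 is a regular polygon drawn with `<path>`. Its stroke #000000 means score at S695, F2292. After flipping Y the toolpath is (171.525,29.485) → (162.405,39.721) → (163.195,53.409) → (173.431,62.529) → (187.119,61.739) → (196.239,51.503) → (195.449,37.815) → (185.213,28.695) → (171.525,29.485), returning to the start.

Shape 2 is a rectangle drawn with `<polygon>`. Its stroke #ff0000 means cut at S873, F1059. After flipping Y the toolpath is (84.378,70.397) → (189.106,70.397) → (189.106,49.366) → (84.378,49.366) → (84.378,70.397), returning to the start.

Shape 3 is a regular polygon drawn with `<polygon>`. Its stroke #000000 means score at S695, F2292. After flipping Y the toolpath is (18.930,75.404) → (34.695,75.613) → (42.759,62.066) → (35.058,48.308) → (19.293,48.099) → (11.229,61.646) → (18.930,75.404), returning to the start.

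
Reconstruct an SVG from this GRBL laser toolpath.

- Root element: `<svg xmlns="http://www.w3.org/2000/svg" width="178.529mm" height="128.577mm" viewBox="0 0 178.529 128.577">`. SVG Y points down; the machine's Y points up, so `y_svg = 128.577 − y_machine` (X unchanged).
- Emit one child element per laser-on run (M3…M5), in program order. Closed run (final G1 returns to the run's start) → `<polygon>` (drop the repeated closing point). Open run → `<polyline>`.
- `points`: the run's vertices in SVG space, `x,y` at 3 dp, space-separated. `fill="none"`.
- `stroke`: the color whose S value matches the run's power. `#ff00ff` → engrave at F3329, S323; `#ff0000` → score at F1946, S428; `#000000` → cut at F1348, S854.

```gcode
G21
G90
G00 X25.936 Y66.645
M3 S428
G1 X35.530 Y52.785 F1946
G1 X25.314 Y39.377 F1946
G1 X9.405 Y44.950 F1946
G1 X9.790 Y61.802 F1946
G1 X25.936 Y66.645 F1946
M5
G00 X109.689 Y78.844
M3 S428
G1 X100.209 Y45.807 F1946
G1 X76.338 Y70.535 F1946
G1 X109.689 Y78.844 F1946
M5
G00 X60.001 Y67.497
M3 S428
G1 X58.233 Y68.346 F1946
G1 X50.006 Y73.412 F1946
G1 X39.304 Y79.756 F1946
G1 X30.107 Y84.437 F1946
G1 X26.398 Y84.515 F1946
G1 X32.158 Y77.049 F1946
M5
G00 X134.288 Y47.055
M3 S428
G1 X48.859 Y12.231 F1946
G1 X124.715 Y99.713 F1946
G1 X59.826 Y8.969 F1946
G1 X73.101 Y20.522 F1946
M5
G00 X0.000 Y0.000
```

<svg xmlns="http://www.w3.org/2000/svg" width="178.529mm" height="128.577mm" viewBox="0 0 178.529 128.577">
  <polygon points="25.936,61.932 35.530,75.792 25.314,89.200 9.405,83.627 9.790,66.775" fill="none" stroke="#ff0000"/>
  <polygon points="109.689,49.733 100.209,82.770 76.338,58.042" fill="none" stroke="#ff0000"/>
  <polyline points="60.001,61.080 58.233,60.231 50.006,55.165 39.304,48.821 30.107,44.140 26.398,44.062 32.158,51.528" fill="none" stroke="#ff0000"/>
  <polyline points="134.288,81.522 48.859,116.346 124.715,28.864 59.826,119.608 73.101,108.055" fill="none" stroke="#ff0000"/>
</svg>

y_svg = 128.577 − y_m. Every run uses S428, so all elements get stroke `#ff0000` (score).

[1] closed run; points: 25.936,61.932 35.530,75.792 25.314,89.200 9.405,83.627 9.790,66.775

[2] closed run; points: 109.689,49.733 100.209,82.770 76.338,58.042

[3] open run; points: 60.001,61.080 58.233,60.231 50.006,55.165 39.304,48.821 30.107,44.140 26.398,44.062 32.158,51.528

[4] open run; points: 134.288,81.522 48.859,116.346 124.715,28.864 59.826,119.608 73.101,108.055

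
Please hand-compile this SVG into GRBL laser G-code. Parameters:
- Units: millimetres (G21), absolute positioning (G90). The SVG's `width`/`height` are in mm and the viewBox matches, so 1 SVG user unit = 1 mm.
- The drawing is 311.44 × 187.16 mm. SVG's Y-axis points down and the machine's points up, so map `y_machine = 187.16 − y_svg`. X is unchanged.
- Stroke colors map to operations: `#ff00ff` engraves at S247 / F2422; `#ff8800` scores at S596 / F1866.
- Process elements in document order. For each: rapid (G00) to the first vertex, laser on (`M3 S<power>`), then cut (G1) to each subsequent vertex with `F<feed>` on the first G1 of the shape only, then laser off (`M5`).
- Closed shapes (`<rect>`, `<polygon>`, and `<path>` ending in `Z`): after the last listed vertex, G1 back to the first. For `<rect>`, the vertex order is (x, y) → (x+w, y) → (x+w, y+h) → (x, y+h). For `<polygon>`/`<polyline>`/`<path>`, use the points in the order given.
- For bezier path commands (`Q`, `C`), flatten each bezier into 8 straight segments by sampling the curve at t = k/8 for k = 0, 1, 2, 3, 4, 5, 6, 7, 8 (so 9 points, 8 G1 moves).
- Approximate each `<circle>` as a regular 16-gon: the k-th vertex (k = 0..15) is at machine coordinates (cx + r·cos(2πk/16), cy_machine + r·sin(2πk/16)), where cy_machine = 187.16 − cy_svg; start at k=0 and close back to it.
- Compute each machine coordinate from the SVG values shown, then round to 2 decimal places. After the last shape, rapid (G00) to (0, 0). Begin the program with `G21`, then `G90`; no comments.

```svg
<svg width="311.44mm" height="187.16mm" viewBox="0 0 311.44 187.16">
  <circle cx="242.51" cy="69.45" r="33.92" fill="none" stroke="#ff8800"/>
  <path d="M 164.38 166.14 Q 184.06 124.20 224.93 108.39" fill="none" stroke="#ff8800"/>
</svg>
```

G21
G90
G00 X276.43 Y117.71
M3 S596
G1 X273.85 Y130.69 F1866
G1 X266.50 Y141.70
G1 X255.49 Y149.05
G1 X242.51 Y151.63
G1 X229.53 Y149.05
G1 X218.52 Y141.70
G1 X211.17 Y130.69
G1 X208.59 Y117.71
G1 X211.17 Y104.73
G1 X218.52 Y93.72
G1 X229.53 Y86.37
G1 X242.51 Y83.79
G1 X255.49 Y86.37
G1 X266.50 Y93.72
G1 X273.85 Y104.73
G1 X276.43 Y117.71
M5
G00 X164.38 Y21.02
M3 S596
G1 X169.63 Y31.10 F1866
G1 X175.54 Y40.36
G1 X182.12 Y48.80
G1 X189.36 Y56.43
G1 X197.26 Y63.24
G1 X205.82 Y69.23
G1 X215.04 Y74.41
G1 X224.93 Y78.77
M5
G00 X0.00 Y0.00

Since the viewBox matches the mm dimensions, user units are millimetres directly. The only transform is the Y-flip y_m = 187.16 − y_svg.

Shape 1 is a circle drawn with `<circle>`. Its stroke #ff8800 means score at S596, F1866. After flipping Y the toolpath is (276.43,117.71) → (273.85,130.69) → (266.50,141.70) → (255.49,149.05) → (242.51,151.63) → (229.53,149.05) → (218.52,141.70) → (211.17,130.69) → (208.59,117.71) → (211.17,104.73) → (218.52,93.72) → (229.53,86.37) → (242.51,83.79) → (255.49,86.37) → (266.50,93.72) → (273.85,104.73) → (276.43,117.71), returning to the start.

Shape 2 is a quadratic bezier drawn with `<path>`. Its stroke #ff8800 means score at S596, F1866. After flipping Y the toolpath is (164.38,21.02) → (169.63,31.10) → (175.54,40.36) → (182.12,48.80) → (189.36,56.43) → (197.26,63.24) → (205.82,69.23) → (215.04,74.41) → (224.93,78.77).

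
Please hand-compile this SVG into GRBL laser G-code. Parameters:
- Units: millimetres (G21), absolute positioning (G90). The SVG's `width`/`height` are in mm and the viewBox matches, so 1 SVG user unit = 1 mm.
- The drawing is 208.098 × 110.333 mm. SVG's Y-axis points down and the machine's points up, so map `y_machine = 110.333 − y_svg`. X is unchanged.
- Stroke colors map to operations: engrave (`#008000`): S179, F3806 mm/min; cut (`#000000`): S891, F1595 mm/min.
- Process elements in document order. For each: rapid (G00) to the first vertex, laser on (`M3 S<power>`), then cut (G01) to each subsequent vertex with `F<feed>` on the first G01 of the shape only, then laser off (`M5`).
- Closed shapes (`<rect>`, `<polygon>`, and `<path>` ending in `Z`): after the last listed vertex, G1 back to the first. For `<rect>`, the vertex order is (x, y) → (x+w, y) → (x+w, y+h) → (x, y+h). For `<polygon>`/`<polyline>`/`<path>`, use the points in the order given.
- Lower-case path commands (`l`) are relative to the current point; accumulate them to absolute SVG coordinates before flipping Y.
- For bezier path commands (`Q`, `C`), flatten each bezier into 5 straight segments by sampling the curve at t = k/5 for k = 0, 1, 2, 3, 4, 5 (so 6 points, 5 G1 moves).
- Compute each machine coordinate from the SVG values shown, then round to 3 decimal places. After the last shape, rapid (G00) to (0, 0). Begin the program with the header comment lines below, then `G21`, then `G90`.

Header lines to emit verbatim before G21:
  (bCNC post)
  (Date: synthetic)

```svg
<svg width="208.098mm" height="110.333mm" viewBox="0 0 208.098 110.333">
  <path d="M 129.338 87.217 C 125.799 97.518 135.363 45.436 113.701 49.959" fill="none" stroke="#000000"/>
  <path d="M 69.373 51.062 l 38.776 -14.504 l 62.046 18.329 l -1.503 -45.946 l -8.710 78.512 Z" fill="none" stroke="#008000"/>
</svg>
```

1 u = 1 mm; y_m = 110.333 − y.

[1] `<path>` cubic bezier, #000000→cut S891 F1595: (129.338,23.116) → (128.432,23.469) → (128.544,33.083) → (127.544,46.246) → (123.306,57.247) → (113.701,60.374)

[2] `<path>` closed polygon, #008000→engrave S179 F3806: (69.373,59.271) → (108.149,73.775) → (170.195,55.446) → (168.692,101.392) → (159.982,22.880) → (69.373,59.271) (closed)

(bCNC post)
(Date: synthetic)
G21
G90
G00 X129.338 Y23.116
M3 S891
G01 X128.432 Y23.469 F1595
G01 X128.544 Y33.083
G01 X127.544 Y46.246
G01 X123.306 Y57.247
G01 X113.701 Y60.374
M5
G00 X69.373 Y59.271
M3 S179
G01 X108.149 Y73.775 F3806
G01 X170.195 Y55.446
G01 X168.692 Y101.392
G01 X159.982 Y22.880
G01 X69.373 Y59.271
M5
G00 X0.000 Y0.000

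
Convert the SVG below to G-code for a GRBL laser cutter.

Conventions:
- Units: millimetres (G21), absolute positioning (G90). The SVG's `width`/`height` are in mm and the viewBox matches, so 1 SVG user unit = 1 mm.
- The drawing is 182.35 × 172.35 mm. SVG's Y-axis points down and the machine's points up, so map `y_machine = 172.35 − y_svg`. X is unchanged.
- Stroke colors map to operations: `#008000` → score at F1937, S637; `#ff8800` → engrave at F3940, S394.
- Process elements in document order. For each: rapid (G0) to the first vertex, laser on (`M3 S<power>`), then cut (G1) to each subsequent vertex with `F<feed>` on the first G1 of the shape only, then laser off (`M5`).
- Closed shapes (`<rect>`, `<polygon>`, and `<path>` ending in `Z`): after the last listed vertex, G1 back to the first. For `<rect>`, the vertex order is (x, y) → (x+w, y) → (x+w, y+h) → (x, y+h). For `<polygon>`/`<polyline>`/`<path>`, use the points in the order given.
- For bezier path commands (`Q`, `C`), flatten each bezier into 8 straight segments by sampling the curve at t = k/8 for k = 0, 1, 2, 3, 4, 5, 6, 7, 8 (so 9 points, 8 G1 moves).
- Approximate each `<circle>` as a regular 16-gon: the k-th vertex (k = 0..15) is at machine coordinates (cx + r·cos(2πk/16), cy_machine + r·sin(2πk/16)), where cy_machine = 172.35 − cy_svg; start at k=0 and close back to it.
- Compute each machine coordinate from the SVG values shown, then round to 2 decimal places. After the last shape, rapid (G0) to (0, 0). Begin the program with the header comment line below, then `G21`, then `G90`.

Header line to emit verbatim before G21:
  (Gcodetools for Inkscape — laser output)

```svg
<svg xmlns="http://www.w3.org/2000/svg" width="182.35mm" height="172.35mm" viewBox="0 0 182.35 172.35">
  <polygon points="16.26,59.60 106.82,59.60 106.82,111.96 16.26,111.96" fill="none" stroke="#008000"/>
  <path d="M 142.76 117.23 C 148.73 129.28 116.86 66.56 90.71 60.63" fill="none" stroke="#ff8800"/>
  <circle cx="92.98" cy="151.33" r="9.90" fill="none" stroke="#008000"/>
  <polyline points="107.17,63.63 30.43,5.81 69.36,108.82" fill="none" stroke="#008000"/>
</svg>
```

(Gcodetools for Inkscape — laser output)
G21
G90
G0 X16.26 Y112.75
M3 S637
G1 X106.82 Y112.75 F1937
G1 X106.82 Y60.39
G1 X16.26 Y60.39
G1 X16.26 Y112.75
M5
G0 X142.76 Y55.12
M3 S394
G1 X143.31 Y53.85 F3940
G1 X140.82 Y58.05
G1 X135.81 Y66.17
G1 X128.78 Y76.68
G1 X120.24 Y88.03
G1 X110.71 Y98.68
G1 X100.70 Y107.09
G1 X90.71 Y111.72
M5
G0 X102.88 Y21.02
M3 S637
G1 X102.13 Y24.81 F1937
G1 X99.98 Y28.02
G1 X96.77 Y30.17
G1 X92.98 Y30.92
G1 X89.19 Y30.17
G1 X85.98 Y28.02
G1 X83.83 Y24.81
G1 X83.08 Y21.02
G1 X83.83 Y17.23
G1 X85.98 Y14.02
G1 X89.19 Y11.87
G1 X92.98 Y11.12
G1 X96.77 Y11.87
G1 X99.98 Y14.02
G1 X102.13 Y17.23
G1 X102.88 Y21.02
M5
G0 X107.17 Y108.72
M3 S637
G1 X30.43 Y166.54 F1937
G1 X69.36 Y63.53
M5
G0 X0.00 Y0.00

viewBox `0 0 182.35 172.35` with mm width/height → 1 unit = 1 mm. Flip: y_m = 172.35 − y_svg.

**Shape 1** — `<polygon>` rectangle, stroke `#008000` → score (S637, F1937). Machine vertices: (16.26,112.75) → (106.82,112.75) → (106.82,60.39) → (16.26,60.39) → (16.26,112.75). Closed: final G1 returns to the first vertex.

**Shape 2** — `<path>` cubic bezier, stroke `#ff8800` → engrave (S394, F3940). Control points (SVG): P0=(142.76,117.23), P1=(148.73,129.28), P2=(116.86,66.56), P3=(90.71,60.63); sampled at t=k/8. Machine vertices: (142.76,55.12) → (143.31,53.85) → (140.82,58.05) → (135.81,66.17) → (128.78,76.68) → (120.24,88.03) → (110.71,98.68) → (100.70,107.09) → (90.71,111.72). Open path.

**Shape 3** — `<circle>` circle, stroke `#008000` → score (S637, F1937). Machine vertices: (102.88,21.02) → (102.13,24.81) → (99.98,28.02) → (96.77,30.17) → (92.98,30.92) → (89.19,30.17) → (85.98,28.02) → (83.83,24.81) → (83.08,21.02) → (83.83,17.23) → (85.98,14.02) → (89.19,11.87) → (92.98,11.12) → (96.77,11.87) → (99.98,14.02) → (102.13,17.23) → (102.88,21.02). Closed: final G1 returns to the first vertex.

**Shape 4** — `<polyline>` open polyline, stroke `#008000` → score (S637, F1937). Machine vertices: (107.17,108.72) → (30.43,166.54) → (69.36,63.53). Open path.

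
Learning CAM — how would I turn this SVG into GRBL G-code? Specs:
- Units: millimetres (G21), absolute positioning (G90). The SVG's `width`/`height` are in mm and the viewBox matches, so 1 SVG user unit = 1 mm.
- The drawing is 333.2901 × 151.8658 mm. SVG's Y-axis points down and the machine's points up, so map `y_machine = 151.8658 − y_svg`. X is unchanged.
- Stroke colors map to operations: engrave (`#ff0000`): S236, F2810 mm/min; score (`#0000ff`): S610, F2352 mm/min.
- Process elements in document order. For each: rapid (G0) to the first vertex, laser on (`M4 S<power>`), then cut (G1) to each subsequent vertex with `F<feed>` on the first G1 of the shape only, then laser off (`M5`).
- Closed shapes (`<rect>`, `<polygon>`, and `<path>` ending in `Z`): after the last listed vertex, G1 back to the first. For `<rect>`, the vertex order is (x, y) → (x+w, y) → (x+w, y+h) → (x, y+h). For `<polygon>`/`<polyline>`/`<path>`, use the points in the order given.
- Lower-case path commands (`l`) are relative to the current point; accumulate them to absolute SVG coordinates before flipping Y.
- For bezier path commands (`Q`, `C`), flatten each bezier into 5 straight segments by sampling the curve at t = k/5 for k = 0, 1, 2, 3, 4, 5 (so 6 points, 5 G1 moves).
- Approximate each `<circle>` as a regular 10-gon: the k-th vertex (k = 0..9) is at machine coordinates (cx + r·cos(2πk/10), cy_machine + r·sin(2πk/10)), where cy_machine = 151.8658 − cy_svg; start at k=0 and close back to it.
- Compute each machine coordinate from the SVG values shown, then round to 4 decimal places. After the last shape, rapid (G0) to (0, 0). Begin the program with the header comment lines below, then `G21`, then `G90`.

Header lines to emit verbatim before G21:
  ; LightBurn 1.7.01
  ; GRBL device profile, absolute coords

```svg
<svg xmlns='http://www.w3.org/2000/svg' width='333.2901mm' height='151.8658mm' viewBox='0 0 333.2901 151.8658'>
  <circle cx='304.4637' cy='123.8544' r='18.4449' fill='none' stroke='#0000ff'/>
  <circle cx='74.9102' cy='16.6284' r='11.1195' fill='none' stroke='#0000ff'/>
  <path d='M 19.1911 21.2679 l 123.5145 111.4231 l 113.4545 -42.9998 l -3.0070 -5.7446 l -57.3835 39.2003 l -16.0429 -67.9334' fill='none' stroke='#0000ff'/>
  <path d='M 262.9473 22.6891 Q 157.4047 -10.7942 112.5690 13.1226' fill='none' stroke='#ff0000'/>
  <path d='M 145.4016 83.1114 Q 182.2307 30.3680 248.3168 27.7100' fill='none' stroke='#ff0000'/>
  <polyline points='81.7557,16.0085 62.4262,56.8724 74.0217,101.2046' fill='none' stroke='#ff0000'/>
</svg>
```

Since the viewBox matches the mm dimensions, user units are millimetres directly. The only transform is the Y-flip y_m = 151.8658 − y_svg.

Shape 1 is a circle drawn with `<circle>`. Its stroke #0000ff means score at S610, F2352. After flipping Y the toolpath is (322.9086,28.0114) → (319.3859,38.8530) → (310.1635,45.5535) → (298.7639,45.5535) → (289.5415,38.8530) → (286.0188,28.0114) → (289.5415,17.1698) → (298.7639,10.4693) → (310.1635,10.4693) → (319.3859,17.1698) → (322.9086,28.0114), returning to the start.

Shape 2 is a circle drawn with `<circle>`. Its stroke #0000ff means score at S610, F2352. After flipping Y the toolpath is (86.0297,135.2374) → (83.9061,141.7733) → (78.3463,145.8127) → (71.4741,145.8127) → (65.9143,141.7733) → (63.7907,135.2374) → (65.9143,128.7015) → (71.4741,124.6621) → (78.3463,124.6621) → (83.9061,128.7015) → (86.0297,135.2374), returning to the start.

Shape 3 is a open polyline drawn with `<path>`. Its stroke #0000ff means score at S610, F2352. After flipping Y the toolpath is (19.1911,130.5979) → (142.7056,19.1748) → (256.1601,62.1746) → (253.1531,67.9192) → (195.7696,28.7189) → (179.7267,96.6523).

Shape 4 is a quadratic bezier drawn with `<path>`. Its stroke #ff0000 means engrave at S236, F2810. After flipping Y the toolpath is (262.9473,129.1767) → (223.1585,140.2740) → (188.2263,146.7793) → (158.1507,148.6926) → (132.9316,146.0139) → (112.5690,138.7432).

Shape 5 is a quadratic bezier drawn with `<path>`. Its stroke #ff0000 means engrave at S236, F2810. After flipping Y the toolpath is (145.4016,68.7544) → (161.3035,87.8483) → (179.5460,102.9355) → (200.1290,114.0157) → (223.0526,121.0892) → (248.3168,124.1558).

Shape 6 is a open polyline drawn with `<polyline>`. Its stroke #ff0000 means engrave at S236, F2810. After flipping Y the toolpath is (81.7557,135.8573) → (62.4262,94.9934) → (74.0217,50.6612).

; LightBurn 1.7.01
; GRBL device profile, absolute coords
G21
G90
G0 X322.9086 Y28.0114
M4 S610
G1 X319.3859 Y38.8530 F2352
G1 X310.1635 Y45.5535
G1 X298.7639 Y45.5535
G1 X289.5415 Y38.8530
G1 X286.0188 Y28.0114
G1 X289.5415 Y17.1698
G1 X298.7639 Y10.4693
G1 X310.1635 Y10.4693
G1 X319.3859 Y17.1698
G1 X322.9086 Y28.0114
M5
G0 X86.0297 Y135.2374
M4 S610
G1 X83.9061 Y141.7733 F2352
G1 X78.3463 Y145.8127
G1 X71.4741 Y145.8127
G1 X65.9143 Y141.7733
G1 X63.7907 Y135.2374
G1 X65.9143 Y128.7015
G1 X71.4741 Y124.6621
G1 X78.3463 Y124.6621
G1 X83.9061 Y128.7015
G1 X86.0297 Y135.2374
M5
G0 X19.1911 Y130.5979
M4 S610
G1 X142.7056 Y19.1748 F2352
G1 X256.1601 Y62.1746
G1 X253.1531 Y67.9192
G1 X195.7696 Y28.7189
G1 X179.7267 Y96.6523
M5
G0 X262.9473 Y129.1767
M4 S236
G1 X223.1585 Y140.2740 F2810
G1 X188.2263 Y146.7793
G1 X158.1507 Y148.6926
G1 X132.9316 Y146.0139
G1 X112.5690 Y138.7432
M5
G0 X145.4016 Y68.7544
M4 S236
G1 X161.3035 Y87.8483 F2810
G1 X179.5460 Y102.9355
G1 X200.1290 Y114.0157
G1 X223.0526 Y121.0892
G1 X248.3168 Y124.1558
M5
G0 X81.7557 Y135.8573
M4 S236
G1 X62.4262 Y94.9934 F2810
G1 X74.0217 Y50.6612
M5
G0 X0.0000 Y0.0000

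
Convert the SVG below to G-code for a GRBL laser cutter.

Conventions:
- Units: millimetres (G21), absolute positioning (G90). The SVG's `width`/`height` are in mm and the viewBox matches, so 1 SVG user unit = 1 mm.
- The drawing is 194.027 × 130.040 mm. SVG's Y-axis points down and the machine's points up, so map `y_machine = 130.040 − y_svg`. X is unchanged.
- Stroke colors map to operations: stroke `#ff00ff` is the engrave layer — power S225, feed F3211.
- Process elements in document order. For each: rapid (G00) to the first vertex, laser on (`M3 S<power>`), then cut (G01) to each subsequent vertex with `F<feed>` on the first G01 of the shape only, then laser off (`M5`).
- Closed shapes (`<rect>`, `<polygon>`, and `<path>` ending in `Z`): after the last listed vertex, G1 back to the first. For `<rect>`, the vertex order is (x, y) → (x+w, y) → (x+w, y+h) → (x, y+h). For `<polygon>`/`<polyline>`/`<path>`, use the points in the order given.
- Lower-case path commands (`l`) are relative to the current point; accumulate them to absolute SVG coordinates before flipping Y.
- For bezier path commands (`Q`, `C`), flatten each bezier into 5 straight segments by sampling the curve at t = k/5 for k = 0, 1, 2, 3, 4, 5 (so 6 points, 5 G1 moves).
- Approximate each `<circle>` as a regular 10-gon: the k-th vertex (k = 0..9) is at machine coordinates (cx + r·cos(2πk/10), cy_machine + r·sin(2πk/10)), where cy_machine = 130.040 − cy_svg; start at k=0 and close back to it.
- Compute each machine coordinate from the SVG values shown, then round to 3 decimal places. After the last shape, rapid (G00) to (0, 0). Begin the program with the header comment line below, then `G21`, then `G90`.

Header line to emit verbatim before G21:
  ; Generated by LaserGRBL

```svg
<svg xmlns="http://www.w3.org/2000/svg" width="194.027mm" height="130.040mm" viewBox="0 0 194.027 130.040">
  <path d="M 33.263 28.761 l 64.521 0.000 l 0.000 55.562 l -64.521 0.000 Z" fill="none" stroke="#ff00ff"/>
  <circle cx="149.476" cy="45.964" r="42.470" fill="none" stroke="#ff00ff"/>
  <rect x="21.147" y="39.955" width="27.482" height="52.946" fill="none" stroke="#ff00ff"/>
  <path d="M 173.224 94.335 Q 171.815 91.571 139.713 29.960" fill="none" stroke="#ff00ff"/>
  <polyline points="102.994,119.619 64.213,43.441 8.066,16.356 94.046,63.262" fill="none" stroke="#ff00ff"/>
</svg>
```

; Generated by LaserGRBL
G21
G90
G00 X33.263 Y101.279
M3 S225
G01 X97.784 Y101.279 F3211
G01 X97.784 Y45.717
G01 X33.263 Y45.717
G01 X33.263 Y101.279
M5
G00 X191.946 Y84.076
M3 S225
G01 X183.835 Y109.039 F3211
G01 X162.600 Y124.467
G01 X136.352 Y124.467
G01 X115.117 Y109.039
G01 X107.006 Y84.076
G01 X115.117 Y59.113
G01 X136.352 Y43.685
G01 X162.600 Y43.685
G01 X183.835 Y59.113
G01 X191.946 Y84.076
M5
G00 X21.147 Y90.085
M3 S225
G01 X48.629 Y90.085 F3211
G01 X48.629 Y37.139
G01 X21.147 Y37.139
G01 X21.147 Y90.085
M5
G00 X173.224 Y35.705
M3 S225
G01 X171.433 Y39.164 F3211
G01 X167.186 Y47.332
G01 X160.484 Y60.207
G01 X151.326 Y77.789
G01 X139.713 Y100.080
M5
G00 X102.994 Y10.421
M3 S225
G01 X64.213 Y86.599 F3211
G01 X8.066 Y113.684
G01 X94.046 Y66.778
M5
G00 X0.000 Y0.000

1 u = 1 mm; y_m = 130.040 − y.

[1] `<path>` rectangle, #ff00ff→engrave S225 F3211: (33.263,101.279) → (97.784,101.279) → (97.784,45.717) → (33.263,45.717) → (33.263,101.279) (closed)

[2] `<circle>` circle, #ff00ff→engrave S225 F3211: (191.946,84.076) → (183.835,109.039) → (162.600,124.467) → (136.352,124.467) → (115.117,109.039) → (107.006,84.076) → (115.117,59.113) → (136.352,43.685) → (162.600,43.685) → (183.835,59.113) → (191.946,84.076) (closed)

[3] `<rect>` rectangle, #ff00ff→engrave S225 F3211: (21.147,90.085) → (48.629,90.085) → (48.629,37.139) → (21.147,37.139) → (21.147,90.085) (closed)

[4] `<path>` quadratic bezier, #ff00ff→engrave S225 F3211: (173.224,35.705) → (171.433,39.164) → (167.186,47.332) → (160.484,60.207) → (151.326,77.789) → (139.713,100.080)

[5] `<polyline>` open polyline, #ff00ff→engrave S225 F3211: (102.994,10.421) → (64.213,86.599) → (8.066,113.684) → (94.046,66.778)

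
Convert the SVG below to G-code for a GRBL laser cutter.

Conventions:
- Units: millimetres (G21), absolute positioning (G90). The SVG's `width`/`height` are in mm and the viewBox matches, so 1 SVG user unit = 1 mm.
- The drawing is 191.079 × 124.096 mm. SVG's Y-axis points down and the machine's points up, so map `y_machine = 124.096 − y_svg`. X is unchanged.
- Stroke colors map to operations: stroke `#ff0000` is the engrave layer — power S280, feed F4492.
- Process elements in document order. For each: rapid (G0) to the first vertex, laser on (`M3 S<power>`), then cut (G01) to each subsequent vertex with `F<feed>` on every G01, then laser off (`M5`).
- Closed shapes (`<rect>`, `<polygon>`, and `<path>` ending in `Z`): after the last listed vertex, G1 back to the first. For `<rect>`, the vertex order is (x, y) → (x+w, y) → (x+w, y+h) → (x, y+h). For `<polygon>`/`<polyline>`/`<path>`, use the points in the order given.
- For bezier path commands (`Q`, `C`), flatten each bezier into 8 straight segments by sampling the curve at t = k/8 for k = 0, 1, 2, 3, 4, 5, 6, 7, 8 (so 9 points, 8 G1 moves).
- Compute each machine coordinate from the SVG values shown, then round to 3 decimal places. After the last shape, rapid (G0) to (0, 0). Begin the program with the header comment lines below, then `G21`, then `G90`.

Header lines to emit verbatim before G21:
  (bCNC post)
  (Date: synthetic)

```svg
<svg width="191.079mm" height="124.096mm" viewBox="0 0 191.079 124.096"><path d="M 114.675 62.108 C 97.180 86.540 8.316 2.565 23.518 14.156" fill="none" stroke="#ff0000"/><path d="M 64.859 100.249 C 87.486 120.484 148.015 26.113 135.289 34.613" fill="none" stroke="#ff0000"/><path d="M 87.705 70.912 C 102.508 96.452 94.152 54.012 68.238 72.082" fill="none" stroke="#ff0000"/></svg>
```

viewBox `0 0 191.079 124.096` with mm width/height → 1 unit = 1 mm. Flip: y_m = 124.096 − y_svg.

**Shape 1** — `<path>` cubic bezier, stroke `#ff0000` → engrave (S280, F4492). Control points (SVG): P0=(114.675,62.108), P1=(97.180,86.540), P2=(8.316,2.565), P3=(23.518,14.156); sampled at t=k/8. Machine vertices: (114.675,61.988) → (105.112,57.509) → (90.913,60.803) → (74.136,69.480) → (56.835,81.149) → (41.067,93.419) → (28.888,103.902) → (22.353,110.205) → (23.518,109.940). Open path.

**Shape 2** — `<path>` cubic bezier, stroke `#ff0000` → engrave (S280, F4492). Control points (SVG): P0=(64.859,100.249), P1=(87.486,120.484), P2=(148.015,26.113), P3=(135.289,34.613); sampled at t=k/8. Machine vertices: (64.859,23.847) → (74.904,21.206) → (87.199,26.761) → (100.442,37.964) → (113.331,52.264) → (124.563,67.115) → (132.835,79.968) → (136.845,88.273) → (135.289,89.483). Open path.

**Shape 3** — `<path>` cubic bezier, stroke `#ff0000` → engrave (S280, F4492). Control points (SVG): P0=(87.705,70.912), P1=(102.508,96.452), P2=(94.152,54.012), P3=(68.238,72.082); sampled at t=k/8. Machine vertices: (87.705,53.184) → (92.181,46.542) → (94.552,44.768) → (94.884,46.355) → (93.240,49.798) → (89.689,53.591) → (84.294,56.229) → (77.122,56.205) → (68.238,52.014). Open path.

(bCNC post)
(Date: synthetic)
G21
G90
G0 X114.675 Y61.988
M3 S280
G01 X105.112 Y57.509 F4492
G01 X90.913 Y60.803 F4492
G01 X74.136 Y69.480 F4492
G01 X56.835 Y81.149 F4492
G01 X41.067 Y93.419 F4492
G01 X28.888 Y103.902 F4492
G01 X22.353 Y110.205 F4492
G01 X23.518 Y109.940 F4492
M5
G0 X64.859 Y23.847
M3 S280
G01 X74.904 Y21.206 F4492
G01 X87.199 Y26.761 F4492
G01 X100.442 Y37.964 F4492
G01 X113.331 Y52.264 F4492
G01 X124.563 Y67.115 F4492
G01 X132.835 Y79.968 F4492
G01 X136.845 Y88.273 F4492
G01 X135.289 Y89.483 F4492
M5
G0 X87.705 Y53.184
M3 S280
G01 X92.181 Y46.542 F4492
G01 X94.552 Y44.768 F4492
G01 X94.884 Y46.355 F4492
G01 X93.240 Y49.798 F4492
G01 X89.689 Y53.591 F4492
G01 X84.294 Y56.229 F4492
G01 X77.122 Y56.205 F4492
G01 X68.238 Y52.014 F4492
M5
G0 X0.000 Y0.000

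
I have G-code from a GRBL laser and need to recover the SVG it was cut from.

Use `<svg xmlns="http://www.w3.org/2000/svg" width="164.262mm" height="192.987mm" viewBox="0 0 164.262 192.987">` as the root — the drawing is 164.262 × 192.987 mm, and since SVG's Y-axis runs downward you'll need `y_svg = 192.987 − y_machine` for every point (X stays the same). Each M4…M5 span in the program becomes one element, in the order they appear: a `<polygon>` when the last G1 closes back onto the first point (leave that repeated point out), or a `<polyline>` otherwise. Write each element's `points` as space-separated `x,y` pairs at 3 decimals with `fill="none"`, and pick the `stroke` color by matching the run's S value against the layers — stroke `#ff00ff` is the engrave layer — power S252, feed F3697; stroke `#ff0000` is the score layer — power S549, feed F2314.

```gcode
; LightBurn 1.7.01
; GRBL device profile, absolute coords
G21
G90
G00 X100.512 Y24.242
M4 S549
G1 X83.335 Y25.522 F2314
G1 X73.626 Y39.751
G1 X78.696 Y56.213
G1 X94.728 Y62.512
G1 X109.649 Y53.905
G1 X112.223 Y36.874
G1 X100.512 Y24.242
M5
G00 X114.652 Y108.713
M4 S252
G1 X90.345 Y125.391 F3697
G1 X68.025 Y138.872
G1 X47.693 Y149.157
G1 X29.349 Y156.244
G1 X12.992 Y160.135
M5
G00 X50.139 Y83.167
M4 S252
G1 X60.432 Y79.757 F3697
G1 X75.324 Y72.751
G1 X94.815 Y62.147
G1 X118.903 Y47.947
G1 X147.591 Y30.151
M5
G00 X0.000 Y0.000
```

Each laser-on run becomes one SVG element. Flip Y back into SVG space with y_svg = 192.987 − y_machine.

Run 1: power S549 maps to stroke `#ff0000` (score). The run returns to its start, so emit a `<polygon>` with points (Y-flipped): 100.512,168.745 83.335,167.465 73.626,153.236 78.696,136.774 94.728,130.475 109.649,139.082 112.223,156.113.

Run 2: S252 ⇒ engrave layer `#ff00ff`. The run is open, so emit a `<polyline>` with points (Y-flipped): 114.652,84.274 90.345,67.596 68.025,54.115 47.693,43.830 29.349,36.743 12.992,32.852.

Run 3: S252 ⇒ engrave layer `#ff00ff`. The run is open, so emit a `<polyline>` with points (Y-flipped): 50.139,109.820 60.432,113.230 75.324,120.236 94.815,130.840 118.903,145.040 147.591,162.836.

<svg xmlns="http://www.w3.org/2000/svg" width="164.262mm" height="192.987mm" viewBox="0 0 164.262 192.987">
  <polygon points="100.512,168.745 83.335,167.465 73.626,153.236 78.696,136.774 94.728,130.475 109.649,139.082 112.223,156.113" fill="none" stroke="#ff0000"/>
  <polyline points="114.652,84.274 90.345,67.596 68.025,54.115 47.693,43.830 29.349,36.743 12.992,32.852" fill="none" stroke="#ff00ff"/>
  <polyline points="50.139,109.820 60.432,113.230 75.324,120.236 94.815,130.840 118.903,145.040 147.591,162.836" fill="none" stroke="#ff00ff"/>
</svg>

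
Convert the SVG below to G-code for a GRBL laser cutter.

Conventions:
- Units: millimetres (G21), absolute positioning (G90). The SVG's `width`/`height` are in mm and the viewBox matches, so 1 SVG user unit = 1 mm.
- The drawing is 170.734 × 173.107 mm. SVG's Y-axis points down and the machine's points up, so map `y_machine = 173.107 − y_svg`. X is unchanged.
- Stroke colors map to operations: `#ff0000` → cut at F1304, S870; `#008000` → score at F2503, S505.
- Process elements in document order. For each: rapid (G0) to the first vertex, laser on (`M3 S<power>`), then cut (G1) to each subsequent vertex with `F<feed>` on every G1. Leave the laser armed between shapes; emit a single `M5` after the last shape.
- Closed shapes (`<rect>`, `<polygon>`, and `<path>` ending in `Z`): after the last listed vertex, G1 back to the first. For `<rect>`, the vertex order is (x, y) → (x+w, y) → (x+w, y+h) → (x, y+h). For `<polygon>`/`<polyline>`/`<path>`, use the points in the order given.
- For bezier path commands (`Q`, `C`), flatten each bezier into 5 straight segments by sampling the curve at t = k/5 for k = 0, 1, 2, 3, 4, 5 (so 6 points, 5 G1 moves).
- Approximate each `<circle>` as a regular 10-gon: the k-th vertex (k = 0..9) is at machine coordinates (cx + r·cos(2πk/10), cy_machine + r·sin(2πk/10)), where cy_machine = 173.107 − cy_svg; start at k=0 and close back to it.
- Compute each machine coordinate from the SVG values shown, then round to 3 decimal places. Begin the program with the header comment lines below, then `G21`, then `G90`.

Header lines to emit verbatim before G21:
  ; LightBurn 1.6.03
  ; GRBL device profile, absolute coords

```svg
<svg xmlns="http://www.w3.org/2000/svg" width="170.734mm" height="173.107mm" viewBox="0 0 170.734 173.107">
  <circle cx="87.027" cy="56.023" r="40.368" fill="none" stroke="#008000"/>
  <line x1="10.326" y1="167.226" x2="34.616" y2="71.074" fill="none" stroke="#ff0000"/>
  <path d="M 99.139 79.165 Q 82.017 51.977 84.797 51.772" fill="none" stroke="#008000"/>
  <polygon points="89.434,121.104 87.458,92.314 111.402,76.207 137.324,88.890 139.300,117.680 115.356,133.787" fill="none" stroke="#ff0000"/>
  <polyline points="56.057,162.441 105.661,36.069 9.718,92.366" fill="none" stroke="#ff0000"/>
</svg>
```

; LightBurn 1.6.03
; GRBL device profile, absolute coords
G21
G90
G0 X127.395 Y117.084
M3 S505
G1 X119.685 Y140.812 F2503
G1 X99.501 Y155.476 F2503
G1 X74.553 Y155.476 F2503
G1 X54.369 Y140.812 F2503
G1 X46.659 Y117.084 F2503
G1 X54.369 Y93.356 F2503
G1 X74.553 Y78.692 F2503
G1 X99.501 Y78.692 F2503
G1 X119.685 Y93.356 F2503
G1 X127.395 Y117.084 F2503
G0 X10.326 Y5.881
M3 S870
G1 X34.616 Y102.033 F1304
G0 X99.139 Y93.942
M3 S505
G1 X93.086 Y103.738 F2503
G1 X88.626 Y111.375 F2503
G1 X85.757 Y116.854 F2503
G1 X84.481 Y120.174 F2503
G1 X84.797 Y121.335 F2503
G0 X89.434 Y52.003
M3 S870
G1 X87.458 Y80.793 F1304
G1 X111.402 Y96.900 F1304
G1 X137.324 Y84.217 F1304
G1 X139.300 Y55.427 F1304
G1 X115.356 Y39.320 F1304
G1 X89.434 Y52.003 F1304
G0 X56.057 Y10.666
M3 S870
G1 X105.661 Y137.038 F1304
G1 X9.718 Y80.741 F1304
M5

1 u = 1 mm; y_m = 173.107 − y.

[1] `<circle>` circle, #008000→score S505 F2503: (127.395,117.084) → (119.685,140.812) → (99.501,155.476) → (74.553,155.476) → (54.369,140.812) → (46.659,117.084) → (54.369,93.356) → (74.553,78.692) → (99.501,78.692) → (119.685,93.356) → (127.395,117.084) (closed)

[2] `<line>` line segment, #ff0000→cut S870 F1304: (10.326,5.881) → (34.616,102.033)

[3] `<path>` quadratic bezier, #008000→score S505 F2503: (99.139,93.942) → (93.086,103.738) → (88.626,111.375) → (85.757,116.854) → (84.481,120.174) → (84.797,121.335)

[4] `<polygon>` regular polygon, #ff0000→cut S870 F1304: (89.434,52.003) → (87.458,80.793) → (111.402,96.900) → (137.324,84.217) → (139.300,55.427) → (115.356,39.320) → (89.434,52.003) (closed)

[5] `<polyline>` open polyline, #ff0000→cut S870 F1304: (56.057,10.666) → (105.661,137.038) → (9.718,80.741)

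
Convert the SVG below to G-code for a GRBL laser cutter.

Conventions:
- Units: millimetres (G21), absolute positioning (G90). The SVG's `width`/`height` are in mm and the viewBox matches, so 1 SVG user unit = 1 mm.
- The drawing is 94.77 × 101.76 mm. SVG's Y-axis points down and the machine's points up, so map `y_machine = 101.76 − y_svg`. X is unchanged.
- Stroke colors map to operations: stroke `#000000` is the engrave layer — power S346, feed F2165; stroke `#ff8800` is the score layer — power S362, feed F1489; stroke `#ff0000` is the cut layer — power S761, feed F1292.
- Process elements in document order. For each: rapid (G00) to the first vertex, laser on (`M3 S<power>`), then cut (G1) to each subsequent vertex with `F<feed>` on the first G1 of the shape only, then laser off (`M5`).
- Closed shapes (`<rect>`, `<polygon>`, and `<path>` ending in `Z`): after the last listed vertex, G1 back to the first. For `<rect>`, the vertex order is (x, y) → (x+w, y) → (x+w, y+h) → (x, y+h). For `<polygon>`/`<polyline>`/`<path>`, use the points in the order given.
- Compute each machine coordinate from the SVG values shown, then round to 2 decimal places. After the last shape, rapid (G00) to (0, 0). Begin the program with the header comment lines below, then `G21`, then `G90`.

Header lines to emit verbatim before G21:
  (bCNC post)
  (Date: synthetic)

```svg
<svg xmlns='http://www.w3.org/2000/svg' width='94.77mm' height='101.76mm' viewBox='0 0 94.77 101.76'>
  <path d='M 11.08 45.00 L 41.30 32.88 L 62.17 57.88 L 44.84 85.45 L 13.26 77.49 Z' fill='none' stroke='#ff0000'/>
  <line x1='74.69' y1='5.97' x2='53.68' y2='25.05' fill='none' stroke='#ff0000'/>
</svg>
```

(bCNC post)
(Date: synthetic)
G21
G90
G00 X11.08 Y56.76
M3 S761
G1 X41.30 Y68.88 F1292
G1 X62.17 Y43.88
G1 X44.84 Y16.31
G1 X13.26 Y24.27
G1 X11.08 Y56.76
M5
G00 X74.69 Y95.79
M3 S761
G1 X53.68 Y76.71 F1292
M5
G00 X0.00 Y0.00

viewBox `0 0 94.77 101.76` with mm width/height → 1 unit = 1 mm. Flip: y_m = 101.76 − y_svg.

**Shape 1** — `<path>` regular polygon, stroke `#ff0000` → cut (S761, F1292). Machine vertices: (11.08,56.76) → (41.30,68.88) → (62.17,43.88) → (44.84,16.31) → (13.26,24.27) → (11.08,56.76). Closed: final G1 returns to the first vertex.

**Shape 2** — `<line>` line segment, stroke `#ff0000` → cut (S761, F1292). Machine vertices: (74.69,95.79) → (53.68,76.71). Open path.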